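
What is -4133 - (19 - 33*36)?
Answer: -2964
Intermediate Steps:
-4133 - (19 - 33*36) = -4133 - (19 - 1188) = -4133 - 1*(-1169) = -4133 + 1169 = -2964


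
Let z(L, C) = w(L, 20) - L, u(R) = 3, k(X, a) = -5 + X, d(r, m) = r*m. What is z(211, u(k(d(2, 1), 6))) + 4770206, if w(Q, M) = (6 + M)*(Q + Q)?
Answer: 4780967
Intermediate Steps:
d(r, m) = m*r
w(Q, M) = 2*Q*(6 + M) (w(Q, M) = (6 + M)*(2*Q) = 2*Q*(6 + M))
z(L, C) = 51*L (z(L, C) = 2*L*(6 + 20) - L = 2*L*26 - L = 52*L - L = 51*L)
z(211, u(k(d(2, 1), 6))) + 4770206 = 51*211 + 4770206 = 10761 + 4770206 = 4780967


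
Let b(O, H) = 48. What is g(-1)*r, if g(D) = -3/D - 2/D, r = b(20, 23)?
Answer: 240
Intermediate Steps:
r = 48
g(D) = -5/D
g(-1)*r = -5/(-1)*48 = -5*(-1)*48 = 5*48 = 240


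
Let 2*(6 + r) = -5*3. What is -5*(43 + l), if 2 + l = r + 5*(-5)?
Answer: -25/2 ≈ -12.500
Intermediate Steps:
r = -27/2 (r = -6 + (-5*3)/2 = -6 + (½)*(-15) = -6 - 15/2 = -27/2 ≈ -13.500)
l = -81/2 (l = -2 + (-27/2 + 5*(-5)) = -2 + (-27/2 - 25) = -2 - 77/2 = -81/2 ≈ -40.500)
-5*(43 + l) = -5*(43 - 81/2) = -5*5/2 = -25/2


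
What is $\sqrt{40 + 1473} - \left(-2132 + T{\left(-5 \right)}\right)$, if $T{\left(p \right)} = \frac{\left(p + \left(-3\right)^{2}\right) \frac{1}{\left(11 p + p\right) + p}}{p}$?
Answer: $\frac{692896}{325} + \sqrt{1513} \approx 2170.9$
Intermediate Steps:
$T{\left(p \right)} = \frac{9 + p}{13 p^{2}}$ ($T{\left(p \right)} = \frac{\left(p + 9\right) \frac{1}{12 p + p}}{p} = \frac{\left(9 + p\right) \frac{1}{13 p}}{p} = \frac{\frac{1}{13} \frac{1}{p} \left(9 + p\right)}{p} = \frac{9 + p}{13 p^{2}}$)
$\sqrt{40 + 1473} - \left(-2132 + T{\left(-5 \right)}\right) = \sqrt{40 + 1473} + \left(2132 - \frac{9 - 5}{13 \cdot 25}\right) = \sqrt{1513} + \left(2132 - \frac{1}{13} \cdot \frac{1}{25} \cdot 4\right) = \sqrt{1513} + \left(2132 - \frac{4}{325}\right) = \sqrt{1513} + \frac{692896}{325} = \frac{692896}{325} + \sqrt{1513}$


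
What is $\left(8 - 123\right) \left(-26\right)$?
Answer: $2990$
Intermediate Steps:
$\left(8 - 123\right) \left(-26\right) = \left(-115\right) \left(-26\right) = 2990$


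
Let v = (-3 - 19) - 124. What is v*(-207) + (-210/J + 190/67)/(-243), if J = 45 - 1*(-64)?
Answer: 53632830998/1774629 ≈ 30222.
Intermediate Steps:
v = -146 (v = -22 - 124 = -146)
J = 109 (J = 45 + 64 = 109)
v*(-207) + (-210/J + 190/67)/(-243) = -146*(-207) + (-210/109 + 190/67)/(-243) = 30222 + (-210*1/109 + 190*(1/67))*(-1/243) = 30222 + (-210/109 + 190/67)*(-1/243) = 30222 + (6640/7303)*(-1/243) = 30222 - 6640/1774629 = 53632830998/1774629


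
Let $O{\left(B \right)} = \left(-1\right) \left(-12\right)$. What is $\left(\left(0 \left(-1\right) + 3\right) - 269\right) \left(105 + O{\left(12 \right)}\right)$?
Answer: $-31122$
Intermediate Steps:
$O{\left(B \right)} = 12$
$\left(\left(0 \left(-1\right) + 3\right) - 269\right) \left(105 + O{\left(12 \right)}\right) = \left(\left(0 \left(-1\right) + 3\right) - 269\right) \left(105 + 12\right) = \left(\left(0 + 3\right) - 269\right) 117 = \left(3 - 269\right) 117 = \left(-266\right) 117 = -31122$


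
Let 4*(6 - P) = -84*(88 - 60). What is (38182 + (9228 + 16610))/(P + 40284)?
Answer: 10670/6813 ≈ 1.5661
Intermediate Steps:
P = 594 (P = 6 - (-21)*(88 - 60) = 6 - (-21)*28 = 6 - 1/4*(-2352) = 6 + 588 = 594)
(38182 + (9228 + 16610))/(P + 40284) = (38182 + (9228 + 16610))/(594 + 40284) = (38182 + 25838)/40878 = 64020*(1/40878) = 10670/6813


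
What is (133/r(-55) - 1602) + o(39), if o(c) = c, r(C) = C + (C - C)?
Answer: -86098/55 ≈ -1565.4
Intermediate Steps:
r(C) = C (r(C) = C + 0 = C)
(133/r(-55) - 1602) + o(39) = (133/(-55) - 1602) + 39 = (133*(-1/55) - 1602) + 39 = (-133/55 - 1602) + 39 = -88243/55 + 39 = -86098/55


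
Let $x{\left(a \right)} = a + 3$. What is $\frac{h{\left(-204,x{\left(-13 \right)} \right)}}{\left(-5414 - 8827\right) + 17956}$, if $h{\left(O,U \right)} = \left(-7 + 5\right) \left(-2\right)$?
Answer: $\frac{4}{3715} \approx 0.0010767$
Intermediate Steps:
$x{\left(a \right)} = 3 + a$
$h{\left(O,U \right)} = 4$ ($h{\left(O,U \right)} = \left(-2\right) \left(-2\right) = 4$)
$\frac{h{\left(-204,x{\left(-13 \right)} \right)}}{\left(-5414 - 8827\right) + 17956} = \frac{4}{\left(-5414 - 8827\right) + 17956} = \frac{4}{-14241 + 17956} = \frac{4}{3715}$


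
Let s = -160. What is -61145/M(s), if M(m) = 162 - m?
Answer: -8735/46 ≈ -189.89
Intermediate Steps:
-61145/M(s) = -61145/(162 - 1*(-160)) = -61145/(162 + 160) = -61145/322 = -61145*1/322 = -8735/46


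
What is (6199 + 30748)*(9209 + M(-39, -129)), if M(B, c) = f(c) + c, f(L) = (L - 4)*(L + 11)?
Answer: 915324978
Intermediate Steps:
f(L) = (-4 + L)*(11 + L)
M(B, c) = -44 + c² + 8*c (M(B, c) = (-44 + c² + 7*c) + c = -44 + c² + 8*c)
(6199 + 30748)*(9209 + M(-39, -129)) = (6199 + 30748)*(9209 + (-44 + (-129)² + 8*(-129))) = 36947*(9209 + (-44 + 16641 - 1032)) = 36947*(9209 + 15565) = 36947*24774 = 915324978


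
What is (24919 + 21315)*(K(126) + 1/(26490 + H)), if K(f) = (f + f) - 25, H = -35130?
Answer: 45338886643/4320 ≈ 1.0495e+7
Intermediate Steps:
K(f) = -25 + 2*f (K(f) = 2*f - 25 = -25 + 2*f)
(24919 + 21315)*(K(126) + 1/(26490 + H)) = (24919 + 21315)*((-25 + 2*126) + 1/(26490 - 35130)) = 46234*((-25 + 252) + 1/(-8640)) = 46234*(227 - 1/8640) = 46234*(1961279/8640) = 45338886643/4320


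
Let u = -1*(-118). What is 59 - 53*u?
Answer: -6195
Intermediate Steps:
u = 118
59 - 53*u = 59 - 53*118 = 59 - 6254 = -6195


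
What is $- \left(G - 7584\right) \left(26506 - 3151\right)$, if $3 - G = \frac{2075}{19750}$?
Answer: $\frac{27974959983}{158} \approx 1.7706 \cdot 10^{8}$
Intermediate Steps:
$G = \frac{2287}{790}$ ($G = 3 - \frac{2075}{19750} = 3 - 2075 \cdot \frac{1}{19750} = 3 - \frac{83}{790} = \frac{2287}{790} \approx 2.8949$)
$- \left(G - 7584\right) \left(26506 - 3151\right) = - \left(\frac{2287}{790} - 7584\right) \left(26506 - 3151\right) = - \frac{\left(-5989073\right) 23355}{790} = \left(-1\right) \left(- \frac{27974959983}{158}\right) = \frac{27974959983}{158}$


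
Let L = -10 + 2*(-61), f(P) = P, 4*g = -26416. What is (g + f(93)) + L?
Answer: -6643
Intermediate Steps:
g = -6604 (g = (1/4)*(-26416) = -6604)
L = -132 (L = -10 - 122 = -132)
(g + f(93)) + L = (-6604 + 93) - 132 = -6511 - 132 = -6643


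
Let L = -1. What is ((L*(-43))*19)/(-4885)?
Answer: -817/4885 ≈ -0.16725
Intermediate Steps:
((L*(-43))*19)/(-4885) = (-1*(-43)*19)/(-4885) = (43*19)*(-1/4885) = 817*(-1/4885) = -817/4885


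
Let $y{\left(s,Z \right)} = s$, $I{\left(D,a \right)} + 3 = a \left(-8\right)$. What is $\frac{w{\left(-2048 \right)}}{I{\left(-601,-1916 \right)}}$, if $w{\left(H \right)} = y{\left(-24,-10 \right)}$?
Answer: $- \frac{24}{15325} \approx -0.0015661$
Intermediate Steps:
$I{\left(D,a \right)} = -3 - 8 a$ ($I{\left(D,a \right)} = -3 + a \left(-8\right) = -3 - 8 a$)
$w{\left(H \right)} = -24$
$\frac{w{\left(-2048 \right)}}{I{\left(-601,-1916 \right)}} = - \frac{24}{-3 - -15328} = - \frac{24}{-3 + 15328} = - \frac{24}{15325}$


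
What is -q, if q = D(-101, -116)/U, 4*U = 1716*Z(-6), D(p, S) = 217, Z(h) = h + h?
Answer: 217/5148 ≈ 0.042152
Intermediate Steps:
Z(h) = 2*h
U = -5148 (U = (1716*(2*(-6)))/4 = (1716*(-12))/4 = (¼)*(-20592) = -5148)
q = -217/5148 (q = 217/(-5148) = 217*(-1/5148) = -217/5148 ≈ -0.042152)
-q = -1*(-217/5148) = 217/5148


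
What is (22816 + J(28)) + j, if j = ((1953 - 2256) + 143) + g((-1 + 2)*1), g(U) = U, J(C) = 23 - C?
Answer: 22652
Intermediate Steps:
j = -159 (j = ((1953 - 2256) + 143) + (-1 + 2)*1 = (-303 + 143) + 1*1 = -160 + 1 = -159)
(22816 + J(28)) + j = (22816 + (23 - 1*28)) - 159 = (22816 + (23 - 28)) - 159 = (22816 - 5) - 159 = 22811 - 159 = 22652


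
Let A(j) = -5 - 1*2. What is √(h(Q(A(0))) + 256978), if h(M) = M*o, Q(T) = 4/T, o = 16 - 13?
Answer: √12591838/7 ≈ 506.93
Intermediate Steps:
A(j) = -7 (A(j) = -5 - 2 = -7)
o = 3
h(M) = 3*M (h(M) = M*3 = 3*M)
√(h(Q(A(0))) + 256978) = √(3*(4/(-7)) + 256978) = √(3*(4*(-⅐)) + 256978) = √(3*(-4/7) + 256978) = √(-12/7 + 256978) = √(1798834/7) = √12591838/7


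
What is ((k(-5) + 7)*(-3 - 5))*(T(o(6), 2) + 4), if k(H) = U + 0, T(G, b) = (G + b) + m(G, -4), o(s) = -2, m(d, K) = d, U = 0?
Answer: -112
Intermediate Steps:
T(G, b) = b + 2*G (T(G, b) = (G + b) + G = b + 2*G)
k(H) = 0 (k(H) = 0 + 0 = 0)
((k(-5) + 7)*(-3 - 5))*(T(o(6), 2) + 4) = ((0 + 7)*(-3 - 5))*((2 + 2*(-2)) + 4) = (7*(-8))*((2 - 4) + 4) = -56*(-2 + 4) = -56*2 = -112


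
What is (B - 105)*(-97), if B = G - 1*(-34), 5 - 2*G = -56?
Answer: 7857/2 ≈ 3928.5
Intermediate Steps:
G = 61/2 (G = 5/2 - ½*(-56) = 5/2 + 28 = 61/2 ≈ 30.500)
B = 129/2 (B = 61/2 - 1*(-34) = 61/2 + 34 = 129/2 ≈ 64.500)
(B - 105)*(-97) = (129/2 - 105)*(-97) = -81/2*(-97) = 7857/2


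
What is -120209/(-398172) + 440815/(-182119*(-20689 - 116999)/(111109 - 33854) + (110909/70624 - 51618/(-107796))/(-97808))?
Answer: 342813132053816511222386232481/206513715317229665234432241948 ≈ 1.6600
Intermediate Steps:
-120209/(-398172) + 440815/(-182119*(-20689 - 116999)/(111109 - 33854) + (110909/70624 - 51618/(-107796))/(-97808)) = -120209*(-1/398172) + 440815/(-182119/(77255/(-137688)) + (110909*(1/70624) - 51618*(-1/107796))*(-1/97808)) = 120209/398172 + 440815/(-182119/(77255*(-1/137688)) + (110909/70624 + 8603/17966)*(-1/97808)) = 120209/398172 + 440815/(-182119/(-77255/137688) + (1300084683/634415392)*(-1/97808)) = 120209/398172 + 440815/(-182119*(-137688/77255) - 1300084683/62050900660736) = 120209/398172 + 440815/(25075600872/77255 - 1300084683/62050900660736) = 120209/398172 + 440815/(1555963618616298975576627/4793742330545159680) = 120209/398172 + 440815*(4793742330545159680/1555963618616298975576627) = 120209/398172 + 2113153525439264564339200/1555963618616298975576627 = 342813132053816511222386232481/206513715317229665234432241948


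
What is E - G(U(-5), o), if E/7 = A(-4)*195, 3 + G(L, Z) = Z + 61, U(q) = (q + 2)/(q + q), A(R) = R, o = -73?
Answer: -5445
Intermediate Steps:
U(q) = (2 + q)/(2*q) (U(q) = (2 + q)/((2*q)) = (2 + q)*(1/(2*q)) = (2 + q)/(2*q))
G(L, Z) = 58 + Z (G(L, Z) = -3 + (Z + 61) = -3 + (61 + Z) = 58 + Z)
E = -5460 (E = 7*(-4*195) = 7*(-780) = -5460)
E - G(U(-5), o) = -5460 - (58 - 73) = -5460 - 1*(-15) = -5460 + 15 = -5445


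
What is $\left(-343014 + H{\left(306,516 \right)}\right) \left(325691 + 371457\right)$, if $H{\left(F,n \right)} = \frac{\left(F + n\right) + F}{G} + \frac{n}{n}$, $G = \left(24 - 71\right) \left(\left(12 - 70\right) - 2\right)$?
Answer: $- \frac{1195652740324}{5} \approx -2.3913 \cdot 10^{11}$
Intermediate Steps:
$G = 2820$ ($G = - 47 \left(-58 - 2\right) = \left(-47\right) \left(-60\right) = 2820$)
$H{\left(F,n \right)} = 1 + \frac{F}{1410} + \frac{n}{2820}$ ($H{\left(F,n \right)} = \frac{\left(F + n\right) + F}{2820} + \frac{n}{n} = \left(n + 2 F\right) \frac{1}{2820} + 1 = \left(\frac{F}{1410} + \frac{n}{2820}\right) + 1 = 1 + \frac{F}{1410} + \frac{n}{2820}$)
$\left(-343014 + H{\left(306,516 \right)}\right) \left(325691 + 371457\right) = \left(-343014 + \left(1 + \frac{1}{1410} \cdot 306 + \frac{1}{2820} \cdot 516\right)\right) \left(325691 + 371457\right) = \left(-343014 + \left(1 + \frac{51}{235} + \frac{43}{235}\right)\right) 697148 = \left(-343014 + \frac{7}{5}\right) 697148 = \left(- \frac{1715063}{5}\right) 697148 = - \frac{1195652740324}{5}$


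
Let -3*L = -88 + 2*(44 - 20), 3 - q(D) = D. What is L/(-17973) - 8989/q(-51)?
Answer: -17951113/107838 ≈ -166.46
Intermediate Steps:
q(D) = 3 - D
L = 40/3 (L = -(-88 + 2*(44 - 20))/3 = -(-88 + 2*24)/3 = -(-88 + 48)/3 = -1/3*(-40) = 40/3 ≈ 13.333)
L/(-17973) - 8989/q(-51) = (40/3)/(-17973) - 8989/(3 - 1*(-51)) = (40/3)*(-1/17973) - 8989/(3 + 51) = -40/53919 - 8989/54 = -17951113/107838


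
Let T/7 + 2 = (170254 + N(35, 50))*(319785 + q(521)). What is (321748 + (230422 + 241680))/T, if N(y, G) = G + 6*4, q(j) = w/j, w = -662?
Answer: 206797925/99322622388157 ≈ 2.0821e-6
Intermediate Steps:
q(j) = -662/j
N(y, G) = 24 + G (N(y, G) = G + 24 = 24 + G)
T = 198645244776314/521 (T = -14 + 7*((170254 + (24 + 50))*(319785 - 662/521)) = -14 + 7*((170254 + 74)*(319785 - 662*1/521)) = -14 + 7*(170328*(319785 - 662/521)) = -14 + 7*(170328*(166607323/521)) = -14 + 7*(28377892111944/521) = -14 + 198645244783608/521 = 198645244776314/521 ≈ 3.8128e+11)
(321748 + (230422 + 241680))/T = (321748 + (230422 + 241680))/(198645244776314/521) = (321748 + 472102)*(521/198645244776314) = 793850*(521/198645244776314) = 206797925/99322622388157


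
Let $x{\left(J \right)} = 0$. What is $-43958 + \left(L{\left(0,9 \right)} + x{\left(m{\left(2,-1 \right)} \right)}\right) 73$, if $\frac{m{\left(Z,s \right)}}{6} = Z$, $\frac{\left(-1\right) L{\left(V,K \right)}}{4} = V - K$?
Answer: $-41330$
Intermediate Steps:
$L{\left(V,K \right)} = - 4 V + 4 K$ ($L{\left(V,K \right)} = - 4 \left(V - K\right) = - 4 V + 4 K$)
$m{\left(Z,s \right)} = 6 Z$
$-43958 + \left(L{\left(0,9 \right)} + x{\left(m{\left(2,-1 \right)} \right)}\right) 73 = -43958 + \left(\left(\left(-4\right) 0 + 4 \cdot 9\right) + 0\right) 73 = -43958 + \left(\left(0 + 36\right) + 0\right) 73 = -43958 + \left(36 + 0\right) 73 = -43958 + 36 \cdot 73 = -43958 + 2628 = -41330$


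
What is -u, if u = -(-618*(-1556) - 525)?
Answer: 961083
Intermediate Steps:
u = -961083 (u = -(961608 - 525) = -1*961083 = -961083)
-u = -1*(-961083) = 961083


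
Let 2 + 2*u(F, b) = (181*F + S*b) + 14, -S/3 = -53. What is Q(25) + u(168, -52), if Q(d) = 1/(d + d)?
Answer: 553801/50 ≈ 11076.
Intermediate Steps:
S = 159 (S = -3*(-53) = 159)
Q(d) = 1/(2*d)
u(F, b) = 6 + 159*b/2 + 181*F/2 (u(F, b) = -1 + ((181*F + 159*b) + 14)/2 = -1 + ((159*b + 181*F) + 14)/2 = -1 + (14 + 159*b + 181*F)/2 = -1 + (7 + 159*b/2 + 181*F/2) = 6 + 159*b/2 + 181*F/2)
Q(25) + u(168, -52) = (1/2)/25 + (6 + (159/2)*(-52) + (181/2)*168) = (1/2)*(1/25) + (6 - 4134 + 15204) = 1/50 + 11076 = 553801/50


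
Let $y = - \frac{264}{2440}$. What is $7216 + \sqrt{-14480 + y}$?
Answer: $7216 + \frac{i \sqrt{1347012065}}{305} \approx 7216.0 + 120.33 i$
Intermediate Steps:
$y = - \frac{33}{305}$ ($y = \left(-264\right) \frac{1}{2440} = - \frac{33}{305} \approx -0.1082$)
$7216 + \sqrt{-14480 + y} = 7216 + \sqrt{-14480 - \frac{33}{305}} = 7216 + \sqrt{- \frac{4416433}{305}} = 7216 + \frac{i \sqrt{1347012065}}{305}$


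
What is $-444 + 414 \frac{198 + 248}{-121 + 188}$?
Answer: $\frac{154896}{67} \approx 2311.9$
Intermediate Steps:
$-444 + 414 \frac{198 + 248}{-121 + 188} = -444 + 414 \cdot \frac{446}{67} = -444 + \frac{184644}{67} = \frac{154896}{67}$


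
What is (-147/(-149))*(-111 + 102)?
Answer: -1323/149 ≈ -8.8792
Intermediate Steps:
(-147/(-149))*(-111 + 102) = -147*(-1/149)*(-9) = (147/149)*(-9) = -1323/149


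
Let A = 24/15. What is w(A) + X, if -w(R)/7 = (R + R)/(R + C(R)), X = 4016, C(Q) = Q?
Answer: 4009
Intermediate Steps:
A = 8/5 (A = 24*(1/15) = 8/5 ≈ 1.6000)
w(R) = -7 (w(R) = -7*(R + R)/(R + R) = -7*2*R/(2*R) = -7*2*R*1/(2*R) = -7*1 = -7)
w(A) + X = -7 + 4016 = 4009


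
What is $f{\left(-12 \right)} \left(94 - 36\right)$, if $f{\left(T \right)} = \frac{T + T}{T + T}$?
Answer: $58$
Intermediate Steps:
$f{\left(T \right)} = 1$ ($f{\left(T \right)} = \frac{2 T}{2 T} = 2 T \frac{1}{2 T} = 1$)
$f{\left(-12 \right)} \left(94 - 36\right) = 1 \left(94 - 36\right) = 1 \cdot 58 = 58$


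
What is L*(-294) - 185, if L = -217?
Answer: 63613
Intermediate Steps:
L*(-294) - 185 = -217*(-294) - 185 = 63798 - 185 = 63613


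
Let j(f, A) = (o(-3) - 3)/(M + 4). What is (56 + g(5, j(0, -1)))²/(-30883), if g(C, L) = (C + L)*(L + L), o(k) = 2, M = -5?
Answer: -4624/30883 ≈ -0.14973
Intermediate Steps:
j(f, A) = 1 (j(f, A) = (2 - 3)/(-5 + 4) = -1/(-1) = -1*(-1) = 1)
g(C, L) = 2*L*(C + L) (g(C, L) = (C + L)*(2*L) = 2*L*(C + L))
(56 + g(5, j(0, -1)))²/(-30883) = (56 + 2*1*(5 + 1))²/(-30883) = (56 + 2*1*6)²*(-1/30883) = (56 + 12)²*(-1/30883) = 68²*(-1/30883) = 4624*(-1/30883) = -4624/30883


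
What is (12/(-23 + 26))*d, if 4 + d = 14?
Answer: 40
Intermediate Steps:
d = 10 (d = -4 + 14 = 10)
(12/(-23 + 26))*d = (12/(-23 + 26))*10 = (12/3)*10 = (12*(⅓))*10 = 4*10 = 40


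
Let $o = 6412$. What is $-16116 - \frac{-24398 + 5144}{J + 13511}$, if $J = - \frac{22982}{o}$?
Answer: $- \frac{232612675192}{14434925} \approx -16115.0$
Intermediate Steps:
$J = - \frac{11491}{3206}$ ($J = - \frac{22982}{6412} = \left(-22982\right) \frac{1}{6412} = - \frac{11491}{3206} \approx -3.5842$)
$-16116 - \frac{-24398 + 5144}{J + 13511} = -16116 - \frac{-24398 + 5144}{- \frac{11491}{3206} + 13511} = -16116 - - \frac{19254}{\frac{43304775}{3206}} = -16116 - \left(-19254\right) \frac{3206}{43304775} = -16116 - - \frac{20576108}{14434925} = -16116 + \frac{20576108}{14434925} = - \frac{232612675192}{14434925}$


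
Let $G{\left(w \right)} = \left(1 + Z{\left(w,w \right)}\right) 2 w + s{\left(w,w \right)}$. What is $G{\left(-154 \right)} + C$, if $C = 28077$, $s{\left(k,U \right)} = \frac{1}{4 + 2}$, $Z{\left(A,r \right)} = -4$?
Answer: $\frac{174007}{6} \approx 29001.0$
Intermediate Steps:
$s{\left(k,U \right)} = \frac{1}{6}$
$G{\left(w \right)} = \frac{1}{6} - 6 w$ ($G{\left(w \right)} = \left(1 - 4\right) 2 w + \frac{1}{6} = \left(-3\right) 2 w + \frac{1}{6} = - 6 w + \frac{1}{6} = \frac{1}{6} - 6 w$)
$G{\left(-154 \right)} + C = \left(\frac{1}{6} - -924\right) + 28077 = \left(\frac{1}{6} + 924\right) + 28077 = \frac{5545}{6} + 28077 = \frac{174007}{6}$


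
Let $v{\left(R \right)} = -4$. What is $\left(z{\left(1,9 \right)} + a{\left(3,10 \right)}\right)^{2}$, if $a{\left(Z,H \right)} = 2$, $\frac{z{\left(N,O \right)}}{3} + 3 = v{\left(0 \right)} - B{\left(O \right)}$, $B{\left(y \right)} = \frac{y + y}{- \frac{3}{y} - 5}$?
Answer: $\frac{5041}{64} \approx 78.766$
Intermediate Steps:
$B{\left(y \right)} = \frac{2 y}{-5 - \frac{3}{y}}$
$z{\left(N,O \right)} = -21 + \frac{6 O^{2}}{3 + 5 O}$ ($z{\left(N,O \right)} = -9 + 3 \left(-4 - - \frac{2 O^{2}}{3 + 5 O}\right) = -9 + 3 \left(-4 + \frac{2 O^{2}}{3 + 5 O}\right) = -9 + \left(-12 + \frac{6 O^{2}}{3 + 5 O}\right) = -21 + \frac{6 O^{2}}{3 + 5 O}$)
$\left(z{\left(1,9 \right)} + a{\left(3,10 \right)}\right)^{2} = \left(\frac{3 \left(-21 - 315 + 2 \cdot 9^{2}\right)}{3 + 5 \cdot 9} + 2\right)^{2} = \left(\frac{3 \left(-21 - 315 + 2 \cdot 81\right)}{3 + 45} + 2\right)^{2} = \left(\frac{3 \left(-21 - 315 + 162\right)}{48} + 2\right)^{2} = \left(3 \cdot \frac{1}{48} \left(-174\right) + 2\right)^{2} = \left(- \frac{87}{8} + 2\right)^{2} = \left(- \frac{71}{8}\right)^{2} = \frac{5041}{64}$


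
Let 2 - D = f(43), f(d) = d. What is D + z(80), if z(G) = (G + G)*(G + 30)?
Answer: 17559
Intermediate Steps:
z(G) = 2*G*(30 + G) (z(G) = (2*G)*(30 + G) = 2*G*(30 + G))
D = -41 (D = 2 - 1*43 = 2 - 43 = -41)
D + z(80) = -41 + 2*80*(30 + 80) = -41 + 2*80*110 = -41 + 17600 = 17559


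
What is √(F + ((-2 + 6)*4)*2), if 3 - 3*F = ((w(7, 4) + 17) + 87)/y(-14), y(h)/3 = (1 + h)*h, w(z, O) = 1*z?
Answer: √9817626/546 ≈ 5.7387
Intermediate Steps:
w(z, O) = z
y(h) = 3*h*(1 + h) (y(h) = 3*((1 + h)*h) = 3*(h*(1 + h)) = 3*h*(1 + h))
F = 509/546 (F = 1 - ((7 + 17) + 87)/(3*(3*(-14)*(1 - 14))) = 1 - (24 + 87)/(3*(3*(-14)*(-13))) = 1 - 37/546 = 509/546 ≈ 0.93223)
√(F + ((-2 + 6)*4)*2) = √(509/546 + ((-2 + 6)*4)*2) = √(509/546 + (4*4)*2) = √(509/546 + 16*2) = √(509/546 + 32) = √(17981/546) = √9817626/546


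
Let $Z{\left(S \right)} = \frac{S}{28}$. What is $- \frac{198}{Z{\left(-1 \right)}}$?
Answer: $5544$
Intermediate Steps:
$Z{\left(S \right)} = \frac{S}{28}$ ($Z{\left(S \right)} = S \frac{1}{28} = \frac{S}{28}$)
$- \frac{198}{Z{\left(-1 \right)}} = - \frac{198}{\frac{1}{28} \left(-1\right)} = - \frac{198}{- \frac{1}{28}} = \left(-198\right) \left(-28\right) = 5544$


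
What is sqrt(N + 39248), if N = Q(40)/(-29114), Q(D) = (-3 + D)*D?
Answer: 2*sqrt(2079221422143)/14557 ≈ 198.11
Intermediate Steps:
Q(D) = D*(-3 + D)
N = -740/14557 (N = (40*(-3 + 40))/(-29114) = (40*37)*(-1/29114) = 1480*(-1/29114) = -740/14557 ≈ -0.050835)
sqrt(N + 39248) = sqrt(-740/14557 + 39248) = sqrt(571332396/14557) = 2*sqrt(2079221422143)/14557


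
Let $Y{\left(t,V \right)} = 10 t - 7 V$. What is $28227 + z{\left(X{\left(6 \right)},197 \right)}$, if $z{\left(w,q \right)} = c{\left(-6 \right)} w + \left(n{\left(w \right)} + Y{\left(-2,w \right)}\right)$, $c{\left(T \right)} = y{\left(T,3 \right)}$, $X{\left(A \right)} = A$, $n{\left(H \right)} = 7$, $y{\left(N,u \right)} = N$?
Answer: $28136$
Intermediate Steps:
$Y{\left(t,V \right)} = - 7 V + 10 t$
$c{\left(T \right)} = T$
$z{\left(w,q \right)} = -13 - 13 w$ ($z{\left(w,q \right)} = - 6 w + \left(7 - \left(20 + 7 w\right)\right) = - 6 w - \left(13 + 7 w\right) = -13 - 13 w$)
$28227 + z{\left(X{\left(6 \right)},197 \right)} = 28227 - 91 = 28136$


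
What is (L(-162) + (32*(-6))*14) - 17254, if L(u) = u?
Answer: -20104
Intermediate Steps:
(L(-162) + (32*(-6))*14) - 17254 = (-162 + (32*(-6))*14) - 17254 = (-162 - 192*14) - 17254 = (-162 - 2688) - 17254 = -2850 - 17254 = -20104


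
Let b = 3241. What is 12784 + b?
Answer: 16025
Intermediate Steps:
12784 + b = 12784 + 3241 = 16025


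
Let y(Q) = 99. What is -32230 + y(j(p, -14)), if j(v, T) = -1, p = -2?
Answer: -32131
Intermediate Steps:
-32230 + y(j(p, -14)) = -32230 + 99 = -32131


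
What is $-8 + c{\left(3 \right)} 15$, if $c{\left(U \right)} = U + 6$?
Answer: $127$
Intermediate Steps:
$c{\left(U \right)} = 6 + U$
$-8 + c{\left(3 \right)} 15 = -8 + \left(6 + 3\right) 15 = -8 + 9 \cdot 15 = -8 + 135 = 127$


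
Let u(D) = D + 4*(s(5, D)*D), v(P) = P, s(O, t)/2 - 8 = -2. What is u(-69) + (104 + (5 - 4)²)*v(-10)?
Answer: -4431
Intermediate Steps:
s(O, t) = 12 (s(O, t) = 16 + 2*(-2) = 16 - 4 = 12)
u(D) = 49*D (u(D) = D + 4*(12*D) = D + 48*D = 49*D)
u(-69) + (104 + (5 - 4)²)*v(-10) = 49*(-69) + (104 + (5 - 4)²)*(-10) = -3381 + (104 + 1²)*(-10) = -3381 + (104 + 1)*(-10) = -3381 + 105*(-10) = -3381 - 1050 = -4431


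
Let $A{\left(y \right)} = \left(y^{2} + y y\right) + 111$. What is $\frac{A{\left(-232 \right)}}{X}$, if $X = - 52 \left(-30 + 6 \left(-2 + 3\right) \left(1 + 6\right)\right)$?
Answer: $- \frac{107759}{624} \approx -172.69$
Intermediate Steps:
$X = -624$ ($X = - 52 \left(-30 + 6 \cdot 1 \cdot 7\right) = - 52 \left(-30 + 6 \cdot 7\right) = - 52 \left(-30 + 42\right) = \left(-52\right) 12 = -624$)
$A{\left(y \right)} = 111 + 2 y^{2}$ ($A{\left(y \right)} = \left(y^{2} + y^{2}\right) + 111 = 2 y^{2} + 111 = 111 + 2 y^{2}$)
$\frac{A{\left(-232 \right)}}{X} = \frac{111 + 2 \left(-232\right)^{2}}{-624} = \left(111 + 2 \cdot 53824\right) \left(- \frac{1}{624}\right) = \left(111 + 107648\right) \left(- \frac{1}{624}\right) = 107759 \left(- \frac{1}{624}\right) = - \frac{107759}{624}$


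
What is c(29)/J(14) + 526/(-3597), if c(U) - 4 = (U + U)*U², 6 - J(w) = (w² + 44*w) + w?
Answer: -87950087/1474770 ≈ -59.636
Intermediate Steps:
J(w) = 6 - w² - 45*w (J(w) = 6 - ((w² + 44*w) + w) = 6 - (w² + 45*w) = 6 + (-w² - 45*w) = 6 - w² - 45*w)
c(U) = 4 + 2*U³ (c(U) = 4 + (U + U)*U² = 4 + (2*U)*U² = 4 + 2*U³)
c(29)/J(14) + 526/(-3597) = (4 + 2*29³)/(6 - 1*14² - 45*14) + 526/(-3597) = (4 + 2*24389)/(6 - 1*196 - 630) + 526*(-1/3597) = (4 + 48778)/(6 - 196 - 630) - 526/3597 = 48782/(-820) - 526/3597 = 48782*(-1/820) - 526/3597 = -24391/410 - 526/3597 = -87950087/1474770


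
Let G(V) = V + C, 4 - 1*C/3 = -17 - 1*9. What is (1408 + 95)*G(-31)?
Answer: 88677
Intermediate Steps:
C = 90 (C = 12 - 3*(-17 - 1*9) = 12 - 3*(-17 - 9) = 12 - 3*(-26) = 12 + 78 = 90)
G(V) = 90 + V (G(V) = V + 90 = 90 + V)
(1408 + 95)*G(-31) = (1408 + 95)*(90 - 31) = 1503*59 = 88677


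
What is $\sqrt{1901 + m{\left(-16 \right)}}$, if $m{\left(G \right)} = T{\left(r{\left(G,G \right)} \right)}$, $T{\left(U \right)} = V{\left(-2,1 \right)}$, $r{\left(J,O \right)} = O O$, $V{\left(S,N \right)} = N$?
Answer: $\sqrt{1902} \approx 43.612$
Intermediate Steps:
$r{\left(J,O \right)} = O^{2}$
$T{\left(U \right)} = 1$
$m{\left(G \right)} = 1$
$\sqrt{1901 + m{\left(-16 \right)}} = \sqrt{1901 + 1} = \sqrt{1902}$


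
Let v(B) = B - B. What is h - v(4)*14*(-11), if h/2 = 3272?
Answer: 6544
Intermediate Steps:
h = 6544 (h = 2*3272 = 6544)
v(B) = 0
h - v(4)*14*(-11) = 6544 - 0*14*(-11) = 6544 - 0*(-11) = 6544 - 1*0 = 6544 + 0 = 6544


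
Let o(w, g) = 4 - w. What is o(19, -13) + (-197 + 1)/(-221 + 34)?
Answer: -2609/187 ≈ -13.952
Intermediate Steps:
o(19, -13) + (-197 + 1)/(-221 + 34) = (4 - 1*19) + (-197 + 1)/(-221 + 34) = (4 - 19) - 196/(-187) = -15 - 196*(-1/187) = -15 + 196/187 = -2609/187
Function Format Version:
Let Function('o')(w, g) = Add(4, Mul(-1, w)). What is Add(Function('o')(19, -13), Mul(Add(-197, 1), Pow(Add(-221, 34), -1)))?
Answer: Rational(-2609, 187) ≈ -13.952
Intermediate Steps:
Add(Function('o')(19, -13), Mul(Add(-197, 1), Pow(Add(-221, 34), -1))) = Add(Add(4, Mul(-1, 19)), Mul(Add(-197, 1), Pow(Add(-221, 34), -1))) = Add(Add(4, -19), Mul(-196, Pow(-187, -1))) = Add(-15, Mul(-196, Rational(-1, 187))) = Add(-15, Rational(196, 187)) = Rational(-2609, 187)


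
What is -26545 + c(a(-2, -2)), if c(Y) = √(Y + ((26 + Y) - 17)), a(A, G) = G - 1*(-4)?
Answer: -26545 + √13 ≈ -26541.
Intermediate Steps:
a(A, G) = 4 + G (a(A, G) = G + 4 = 4 + G)
c(Y) = √(9 + 2*Y) (c(Y) = √(Y + (9 + Y)) = √(9 + 2*Y))
-26545 + c(a(-2, -2)) = -26545 + √(9 + 2*(4 - 2)) = -26545 + √(9 + 2*2) = -26545 + √(9 + 4) = -26545 + √13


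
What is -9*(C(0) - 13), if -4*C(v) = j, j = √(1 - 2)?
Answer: 117 + 9*I/4 ≈ 117.0 + 2.25*I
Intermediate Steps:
j = I (j = √(-1) = I ≈ 1.0*I)
C(v) = -I/4
-9*(C(0) - 13) = -9*(-I/4 - 13) = -9*(-13 - I/4) = 117 + 9*I/4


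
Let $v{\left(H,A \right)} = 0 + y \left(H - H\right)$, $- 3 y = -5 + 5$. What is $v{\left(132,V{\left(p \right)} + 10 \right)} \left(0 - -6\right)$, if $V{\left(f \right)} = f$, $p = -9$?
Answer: $0$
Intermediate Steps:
$y = 0$ ($y = - \frac{-5 + 5}{3} = \left(- \frac{1}{3}\right) 0 = 0$)
$v{\left(H,A \right)} = 0$ ($v{\left(H,A \right)} = 0 + 0 \left(H - H\right) = 0 + 0 \cdot 0 = 0 + 0 = 0$)
$v{\left(132,V{\left(p \right)} + 10 \right)} \left(0 - -6\right) = 0 \left(0 - -6\right) = 0 \left(0 + 6\right) = 0 \cdot 6 = 0$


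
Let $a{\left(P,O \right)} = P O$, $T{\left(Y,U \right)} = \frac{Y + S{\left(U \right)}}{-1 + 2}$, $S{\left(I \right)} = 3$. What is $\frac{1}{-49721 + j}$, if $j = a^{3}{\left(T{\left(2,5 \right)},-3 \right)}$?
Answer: $- \frac{1}{53096} \approx -1.8834 \cdot 10^{-5}$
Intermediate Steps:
$T{\left(Y,U \right)} = 3 + Y$ ($T{\left(Y,U \right)} = \frac{Y + 3}{-1 + 2} = \frac{3 + Y}{1} = \left(3 + Y\right) 1 = 3 + Y$)
$a{\left(P,O \right)} = O P$
$j = -3375$ ($j = \left(- 3 \left(3 + 2\right)\right)^{3} = \left(\left(-3\right) 5\right)^{3} = \left(-15\right)^{3} = -3375$)
$\frac{1}{-49721 + j} = \frac{1}{-49721 - 3375} = \frac{1}{-53096} = - \frac{1}{53096}$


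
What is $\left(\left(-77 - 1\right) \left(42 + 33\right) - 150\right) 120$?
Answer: $-720000$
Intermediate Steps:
$\left(\left(-77 - 1\right) \left(42 + 33\right) - 150\right) 120 = \left(\left(-77 - 1\right) 75 - 150\right) 120 = \left(\left(-78\right) 75 - 150\right) 120 = \left(-5850 - 150\right) 120 = \left(-6000\right) 120 = -720000$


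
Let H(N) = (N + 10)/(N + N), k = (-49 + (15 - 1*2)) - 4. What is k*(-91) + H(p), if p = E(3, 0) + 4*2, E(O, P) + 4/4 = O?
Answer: 3641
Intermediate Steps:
E(O, P) = -1 + O
k = -40 (k = (-49 + (15 - 2)) - 4 = (-49 + 13) - 4 = -36 - 4 = -40)
p = 10 (p = (-1 + 3) + 4*2 = 2 + 8 = 10)
H(N) = (10 + N)/(2*N) (H(N) = (10 + N)/((2*N)) = (10 + N)*(1/(2*N)) = (10 + N)/(2*N))
k*(-91) + H(p) = -40*(-91) + (1/2)*(10 + 10)/10 = 3640 + (1/2)*(1/10)*20 = 3640 + 1 = 3641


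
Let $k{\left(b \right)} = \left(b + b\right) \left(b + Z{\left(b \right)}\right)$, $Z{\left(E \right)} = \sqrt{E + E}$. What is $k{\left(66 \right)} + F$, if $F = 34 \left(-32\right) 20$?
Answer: $-13048 + 264 \sqrt{33} \approx -11531.0$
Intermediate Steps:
$Z{\left(E \right)} = \sqrt{2} \sqrt{E}$ ($Z{\left(E \right)} = \sqrt{2 E} = \sqrt{2} \sqrt{E}$)
$F = -21760$ ($F = \left(-1088\right) 20 = -21760$)
$k{\left(b \right)} = 2 b \left(b + \sqrt{2} \sqrt{b}\right)$ ($k{\left(b \right)} = \left(b + b\right) \left(b + \sqrt{2} \sqrt{b}\right) = 2 b \left(b + \sqrt{2} \sqrt{b}\right)$)
$k{\left(66 \right)} + F = 2 \cdot 66 \left(66 + \sqrt{2} \sqrt{66}\right) - 21760 = 2 \cdot 66 \left(66 + 2 \sqrt{33}\right) - 21760 = \left(8712 + 264 \sqrt{33}\right) - 21760 = -13048 + 264 \sqrt{33}$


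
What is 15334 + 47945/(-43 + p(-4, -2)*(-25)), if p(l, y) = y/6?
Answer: 1450901/104 ≈ 13951.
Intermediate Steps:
p(l, y) = y/6 (p(l, y) = y*(1/6) = y/6)
15334 + 47945/(-43 + p(-4, -2)*(-25)) = 15334 + 47945/(-43 + ((1/6)*(-2))*(-25)) = 15334 + 47945/(-43 - 1/3*(-25)) = 15334 + 47945/(-43 + 25/3) = 15334 + 47945/(-104/3) = 15334 + 47945*(-3/104) = 15334 - 143835/104 = 1450901/104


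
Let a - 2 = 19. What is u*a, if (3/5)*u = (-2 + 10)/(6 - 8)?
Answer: -140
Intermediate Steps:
a = 21 (a = 2 + 19 = 21)
u = -20/3 (u = 5*((-2 + 10)/(6 - 8))/3 = 5*(8/(-2))/3 = 5*(8*(-½))/3 = (5/3)*(-4) = -20/3 ≈ -6.6667)
u*a = -20/3*21 = -140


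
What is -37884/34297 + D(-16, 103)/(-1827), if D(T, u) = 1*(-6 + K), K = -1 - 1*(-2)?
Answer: -69042583/62660619 ≈ -1.1019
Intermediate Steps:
K = 1 (K = -1 + 2 = 1)
D(T, u) = -5 (D(T, u) = 1*(-6 + 1) = 1*(-5) = -5)
-37884/34297 + D(-16, 103)/(-1827) = -37884/34297 - 5/(-1827) = -37884*1/34297 - 5*(-1/1827) = -37884/34297 + 5/1827 = -69042583/62660619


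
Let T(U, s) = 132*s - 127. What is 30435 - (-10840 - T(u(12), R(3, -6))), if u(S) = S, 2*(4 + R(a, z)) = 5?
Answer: 40950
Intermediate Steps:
R(a, z) = -3/2 (R(a, z) = -4 + (½)*5 = -4 + 5/2 = -3/2)
T(U, s) = -127 + 132*s
30435 - (-10840 - T(u(12), R(3, -6))) = 30435 - (-10840 - (-127 + 132*(-3/2))) = 30435 - (-10840 - (-127 - 198)) = 30435 - (-10840 - 1*(-325)) = 30435 - (-10840 + 325) = 30435 - 1*(-10515) = 30435 + 10515 = 40950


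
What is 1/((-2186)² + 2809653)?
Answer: 1/7588249 ≈ 1.3178e-7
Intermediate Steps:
1/((-2186)² + 2809653) = 1/(4778596 + 2809653) = 1/7588249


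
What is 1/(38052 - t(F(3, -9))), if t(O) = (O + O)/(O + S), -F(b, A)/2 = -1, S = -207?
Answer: 205/7800664 ≈ 2.6280e-5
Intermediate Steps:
F(b, A) = 2 (F(b, A) = -2*(-1) = 2)
t(O) = 2*O/(-207 + O) (t(O) = (O + O)/(O - 207) = (2*O)/(-207 + O) = 2*O/(-207 + O))
1/(38052 - t(F(3, -9))) = 1/(38052 - 2*2/(-207 + 2)) = 1/(38052 - 2*2/(-205)) = 1/(38052 - 2*2*(-1)/205) = 1/(38052 - 1*(-4/205)) = 1/(38052 + 4/205) = 1/(7800664/205) = 205/7800664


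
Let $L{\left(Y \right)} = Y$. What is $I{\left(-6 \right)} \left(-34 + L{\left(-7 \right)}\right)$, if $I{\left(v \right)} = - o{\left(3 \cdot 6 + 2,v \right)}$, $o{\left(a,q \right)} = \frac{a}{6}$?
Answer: $\frac{410}{3} \approx 136.67$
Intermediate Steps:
$o{\left(a,q \right)} = \frac{a}{6}$ ($o{\left(a,q \right)} = a \frac{1}{6} = \frac{a}{6}$)
$I{\left(v \right)} = - \frac{10}{3}$ ($I{\left(v \right)} = - \frac{3 \cdot 6 + 2}{6} = - \frac{18 + 2}{6} = - \frac{20}{6} = \left(-1\right) \frac{10}{3} = - \frac{10}{3}$)
$I{\left(-6 \right)} \left(-34 + L{\left(-7 \right)}\right) = - \frac{10 \left(-34 - 7\right)}{3} = \left(- \frac{10}{3}\right) \left(-41\right) = \frac{410}{3}$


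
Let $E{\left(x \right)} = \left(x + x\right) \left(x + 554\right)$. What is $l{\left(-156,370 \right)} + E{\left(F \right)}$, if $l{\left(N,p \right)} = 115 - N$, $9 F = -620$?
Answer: $- \frac{5391889}{81} \approx -66567.0$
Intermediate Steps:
$F = - \frac{620}{9}$ ($F = \frac{1}{9} \left(-620\right) = - \frac{620}{9} \approx -68.889$)
$E{\left(x \right)} = 2 x \left(554 + x\right)$
$l{\left(-156,370 \right)} + E{\left(F \right)} = \left(115 - -156\right) + 2 \left(- \frac{620}{9}\right) \left(554 - \frac{620}{9}\right) = \left(115 + 156\right) + 2 \left(- \frac{620}{9}\right) \frac{4366}{9} = 271 - \frac{5413840}{81} = - \frac{5391889}{81}$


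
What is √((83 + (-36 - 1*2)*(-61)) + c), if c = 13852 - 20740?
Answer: I*√4487 ≈ 66.985*I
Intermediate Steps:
c = -6888
√((83 + (-36 - 1*2)*(-61)) + c) = √((83 + (-36 - 1*2)*(-61)) - 6888) = √((83 + (-36 - 2)*(-61)) - 6888) = √((83 - 38*(-61)) - 6888) = √((83 + 2318) - 6888) = √(2401 - 6888) = √(-4487) = I*√4487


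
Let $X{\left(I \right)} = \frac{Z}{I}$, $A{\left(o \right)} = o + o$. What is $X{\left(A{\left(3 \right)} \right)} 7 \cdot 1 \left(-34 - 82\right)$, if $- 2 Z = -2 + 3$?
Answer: $\frac{203}{3} \approx 67.667$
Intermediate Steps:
$A{\left(o \right)} = 2 o$
$Z = - \frac{1}{2}$ ($Z = - \frac{-2 + 3}{2} = \left(- \frac{1}{2}\right) 1 = - \frac{1}{2} \approx -0.5$)
$X{\left(I \right)} = - \frac{1}{2 I}$
$X{\left(A{\left(3 \right)} \right)} 7 \cdot 1 \left(-34 - 82\right) = - \frac{1}{2 \cdot 2 \cdot 3} \cdot 7 \cdot 1 \left(-34 - 82\right) = - \frac{1}{2 \cdot 6} \cdot 7 \cdot 1 \left(-116\right) = \left(- \frac{1}{2}\right) \frac{1}{6} \cdot 7 \cdot 1 \left(-116\right) = \left(- \frac{1}{12}\right) 7 \cdot 1 \left(-116\right) = \left(- \frac{7}{12}\right) 1 \left(-116\right) = \left(- \frac{7}{12}\right) \left(-116\right) = \frac{203}{3}$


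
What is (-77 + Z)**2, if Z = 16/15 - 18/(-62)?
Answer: 1237210276/216225 ≈ 5721.9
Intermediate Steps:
Z = 631/465 (Z = 16*(1/15) - 18*(-1/62) = 16/15 + 9/31 = 631/465 ≈ 1.3570)
(-77 + Z)**2 = (-77 + 631/465)**2 = (-35174/465)**2 = 1237210276/216225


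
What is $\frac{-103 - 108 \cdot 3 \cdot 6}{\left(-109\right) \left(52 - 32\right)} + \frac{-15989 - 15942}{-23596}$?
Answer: $\frac{7369412}{3214955} \approx 2.2922$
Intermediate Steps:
$\frac{-103 - 108 \cdot 3 \cdot 6}{\left(-109\right) \left(52 - 32\right)} + \frac{-15989 - 15942}{-23596} = \frac{-103 - 1944}{\left(-109\right) 20} - - \frac{31931}{23596} = \frac{-103 - 1944}{-2180} + \frac{31931}{23596} = \left(-2047\right) \left(- \frac{1}{2180}\right) + \frac{31931}{23596} = \frac{2047}{2180} + \frac{31931}{23596} = \frac{7369412}{3214955}$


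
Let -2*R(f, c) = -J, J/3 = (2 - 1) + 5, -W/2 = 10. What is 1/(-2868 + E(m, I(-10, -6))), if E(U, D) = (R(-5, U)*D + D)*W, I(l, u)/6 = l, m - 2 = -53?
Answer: 1/9132 ≈ 0.00010951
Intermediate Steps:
m = -51 (m = 2 - 53 = -51)
W = -20 (W = -2*10 = -20)
J = 18 (J = 3*((2 - 1) + 5) = 3*(1 + 5) = 3*6 = 18)
R(f, c) = 9 (R(f, c) = -(-1)*18/2 = -½*(-18) = 9)
I(l, u) = 6*l
E(U, D) = -200*D (E(U, D) = (9*D + D)*(-20) = (10*D)*(-20) = -200*D)
1/(-2868 + E(m, I(-10, -6))) = 1/(-2868 - 1200*(-10)) = 1/(-2868 - 200*(-60)) = 1/(-2868 + 12000) = 1/9132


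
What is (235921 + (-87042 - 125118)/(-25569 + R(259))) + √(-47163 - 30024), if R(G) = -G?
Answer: 1523394937/6457 + I*√77187 ≈ 2.3593e+5 + 277.83*I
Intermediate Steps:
(235921 + (-87042 - 125118)/(-25569 + R(259))) + √(-47163 - 30024) = (235921 + (-87042 - 125118)/(-25569 - 1*259)) + √(-47163 - 30024) = (235921 - 212160/(-25569 - 259)) + √(-77187) = (235921 - 212160/(-25828)) + I*√77187 = (235921 - 212160*(-1/25828)) + I*√77187 = (235921 + 53040/6457) + I*√77187 = 1523394937/6457 + I*√77187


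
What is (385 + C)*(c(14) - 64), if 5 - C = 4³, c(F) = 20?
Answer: -14344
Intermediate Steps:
C = -59 (C = 5 - 1*4³ = 5 - 1*64 = 5 - 64 = -59)
(385 + C)*(c(14) - 64) = (385 - 59)*(20 - 64) = 326*(-44) = -14344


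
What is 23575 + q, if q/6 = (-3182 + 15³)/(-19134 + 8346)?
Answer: 42387657/1798 ≈ 23575.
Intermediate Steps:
q = -193/1798 (q = 6*((-3182 + 15³)/(-19134 + 8346)) = 6*((-3182 + 3375)/(-10788)) = 6*(193*(-1/10788)) = 6*(-193/10788) = -193/1798 ≈ -0.10734)
23575 + q = 23575 - 193/1798 = 42387657/1798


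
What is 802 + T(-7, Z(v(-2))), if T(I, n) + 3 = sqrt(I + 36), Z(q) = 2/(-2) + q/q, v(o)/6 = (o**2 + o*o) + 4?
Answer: 799 + sqrt(29) ≈ 804.38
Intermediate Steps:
v(o) = 24 + 12*o**2 (v(o) = 6*((o**2 + o*o) + 4) = 6*((o**2 + o**2) + 4) = 6*(2*o**2 + 4) = 6*(4 + 2*o**2) = 24 + 12*o**2)
Z(q) = 0 (Z(q) = 2*(-1/2) + 1 = -1 + 1 = 0)
T(I, n) = -3 + sqrt(36 + I) (T(I, n) = -3 + sqrt(I + 36) = -3 + sqrt(36 + I))
802 + T(-7, Z(v(-2))) = 802 + (-3 + sqrt(36 - 7)) = 802 + (-3 + sqrt(29)) = 799 + sqrt(29)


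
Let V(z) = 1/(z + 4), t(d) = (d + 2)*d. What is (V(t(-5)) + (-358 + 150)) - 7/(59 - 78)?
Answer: -3944/19 ≈ -207.58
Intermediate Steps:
t(d) = d*(2 + d) (t(d) = (2 + d)*d = d*(2 + d))
V(z) = 1/(4 + z)
(V(t(-5)) + (-358 + 150)) - 7/(59 - 78) = (1/(4 - 5*(2 - 5)) + (-358 + 150)) - 7/(59 - 78) = (1/(4 - 5*(-3)) - 208) - 7/(-19) = (1/(4 + 15) - 208) - 1/19*(-7) = (1/19 - 208) + 7/19 = -3951/19 + 7/19 = -3944/19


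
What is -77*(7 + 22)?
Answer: -2233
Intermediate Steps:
-77*(7 + 22) = -77*29 = -2233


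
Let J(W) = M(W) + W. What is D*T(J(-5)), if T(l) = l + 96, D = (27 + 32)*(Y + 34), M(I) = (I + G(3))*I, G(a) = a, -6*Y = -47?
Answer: 1495709/6 ≈ 2.4928e+5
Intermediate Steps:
Y = 47/6 (Y = -⅙*(-47) = 47/6 ≈ 7.8333)
M(I) = I*(3 + I) (M(I) = (I + 3)*I = (3 + I)*I = I*(3 + I))
D = 14809/6 (D = (27 + 32)*(47/6 + 34) = 59*(251/6) = 14809/6 ≈ 2468.2)
J(W) = W + W*(3 + W) (J(W) = W*(3 + W) + W = W + W*(3 + W))
T(l) = 96 + l
D*T(J(-5)) = 14809*(96 - 5*(4 - 5))/6 = 14809*(96 - 5*(-1))/6 = 14809*(96 + 5)/6 = (14809/6)*101 = 1495709/6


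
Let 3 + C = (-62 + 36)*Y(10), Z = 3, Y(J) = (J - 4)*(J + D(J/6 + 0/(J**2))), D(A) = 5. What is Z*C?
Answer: -7029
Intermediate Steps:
Y(J) = (-4 + J)*(5 + J) (Y(J) = (J - 4)*(J + 5) = (-4 + J)*(5 + J))
C = -2343 (C = -3 + (-62 + 36)*(-20 + 10 + 10**2) = -3 - 26*(-20 + 10 + 100) = -3 - 26*90 = -3 - 2340 = -2343)
Z*C = 3*(-2343) = -7029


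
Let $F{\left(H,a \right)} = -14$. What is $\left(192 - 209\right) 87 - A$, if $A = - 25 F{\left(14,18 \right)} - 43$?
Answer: $-1786$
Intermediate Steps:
$A = 307$ ($A = \left(-25\right) \left(-14\right) - 43 = 350 - 43 = 307$)
$\left(192 - 209\right) 87 - A = \left(192 - 209\right) 87 - 307 = \left(-17\right) 87 - 307 = -1479 - 307 = -1786$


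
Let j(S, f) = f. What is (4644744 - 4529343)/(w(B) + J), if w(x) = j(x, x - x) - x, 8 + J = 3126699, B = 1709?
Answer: 115401/3124982 ≈ 0.036929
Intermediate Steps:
J = 3126691 (J = -8 + 3126699 = 3126691)
w(x) = -x (w(x) = (x - x) - x = 0 - x = -x)
(4644744 - 4529343)/(w(B) + J) = (4644744 - 4529343)/(-1*1709 + 3126691) = 115401/(-1709 + 3126691) = 115401/3124982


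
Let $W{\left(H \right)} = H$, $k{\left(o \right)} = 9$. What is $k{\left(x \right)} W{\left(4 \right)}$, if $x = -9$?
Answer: $36$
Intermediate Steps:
$k{\left(x \right)} W{\left(4 \right)} = 9 \cdot 4 = 36$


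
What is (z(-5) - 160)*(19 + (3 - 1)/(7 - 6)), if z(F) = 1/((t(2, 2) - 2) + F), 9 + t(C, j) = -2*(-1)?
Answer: -6723/2 ≈ -3361.5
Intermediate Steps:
t(C, j) = -7 (t(C, j) = -9 - 2*(-1) = -9 + 2 = -7)
z(F) = 1/(-9 + F) (z(F) = 1/((-7 - 2) + F) = 1/(-9 + F))
(z(-5) - 160)*(19 + (3 - 1)/(7 - 6)) = (1/(-9 - 5) - 160)*(19 + (3 - 1)/(7 - 6)) = (1/(-14) - 160)*(19 + 2/1) = (-1/14 - 160)*(19 + 1*2) = -2241*(19 + 2)/14 = -2241/14*21 = -6723/2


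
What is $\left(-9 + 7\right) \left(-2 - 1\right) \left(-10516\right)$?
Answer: $-63096$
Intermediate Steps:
$\left(-9 + 7\right) \left(-2 - 1\right) \left(-10516\right) = - 2 \left(-2 - 1\right) \left(-10516\right) = \left(-2\right) \left(-3\right) \left(-10516\right) = 6 \left(-10516\right) = -63096$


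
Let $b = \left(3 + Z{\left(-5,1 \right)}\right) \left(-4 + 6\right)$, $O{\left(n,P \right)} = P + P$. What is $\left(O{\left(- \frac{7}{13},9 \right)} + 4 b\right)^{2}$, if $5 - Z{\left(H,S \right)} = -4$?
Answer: $12996$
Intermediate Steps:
$Z{\left(H,S \right)} = 9$ ($Z{\left(H,S \right)} = 5 - -4 = 5 + 4 = 9$)
$O{\left(n,P \right)} = 2 P$
$b = 24$ ($b = \left(3 + 9\right) \left(-4 + 6\right) = 12 \cdot 2 = 24$)
$\left(O{\left(- \frac{7}{13},9 \right)} + 4 b\right)^{2} = \left(2 \cdot 9 + 4 \cdot 24\right)^{2} = \left(18 + 96\right)^{2} = 114^{2} = 12996$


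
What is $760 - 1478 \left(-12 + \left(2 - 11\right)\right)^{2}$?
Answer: $-651038$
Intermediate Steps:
$760 - 1478 \left(-12 + \left(2 - 11\right)\right)^{2} = 760 - 1478 \left(-12 - 9\right)^{2} = 760 - 1478 \left(-21\right)^{2} = 760 - 651798 = -651038$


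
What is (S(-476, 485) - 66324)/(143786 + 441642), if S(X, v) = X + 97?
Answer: -66703/585428 ≈ -0.11394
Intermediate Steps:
S(X, v) = 97 + X
(S(-476, 485) - 66324)/(143786 + 441642) = ((97 - 476) - 66324)/(143786 + 441642) = (-379 - 66324)/585428 = -66703*1/585428 = -66703/585428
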